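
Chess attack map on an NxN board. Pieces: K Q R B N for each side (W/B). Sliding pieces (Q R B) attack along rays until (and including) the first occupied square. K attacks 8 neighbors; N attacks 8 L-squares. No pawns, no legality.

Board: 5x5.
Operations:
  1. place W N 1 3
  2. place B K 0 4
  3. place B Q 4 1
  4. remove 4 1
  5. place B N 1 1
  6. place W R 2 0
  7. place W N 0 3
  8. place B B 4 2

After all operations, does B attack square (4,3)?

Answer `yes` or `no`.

Answer: no

Derivation:
Op 1: place WN@(1,3)
Op 2: place BK@(0,4)
Op 3: place BQ@(4,1)
Op 4: remove (4,1)
Op 5: place BN@(1,1)
Op 6: place WR@(2,0)
Op 7: place WN@(0,3)
Op 8: place BB@(4,2)
Per-piece attacks for B:
  BK@(0,4): attacks (0,3) (1,4) (1,3)
  BN@(1,1): attacks (2,3) (3,2) (0,3) (3,0)
  BB@(4,2): attacks (3,3) (2,4) (3,1) (2,0) [ray(-1,-1) blocked at (2,0)]
B attacks (4,3): no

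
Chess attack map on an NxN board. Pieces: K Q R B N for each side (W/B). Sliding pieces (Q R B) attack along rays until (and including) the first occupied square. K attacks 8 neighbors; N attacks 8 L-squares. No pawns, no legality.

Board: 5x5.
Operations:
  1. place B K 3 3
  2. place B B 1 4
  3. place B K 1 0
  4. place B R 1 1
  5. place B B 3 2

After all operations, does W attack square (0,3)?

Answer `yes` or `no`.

Op 1: place BK@(3,3)
Op 2: place BB@(1,4)
Op 3: place BK@(1,0)
Op 4: place BR@(1,1)
Op 5: place BB@(3,2)
Per-piece attacks for W:
W attacks (0,3): no

Answer: no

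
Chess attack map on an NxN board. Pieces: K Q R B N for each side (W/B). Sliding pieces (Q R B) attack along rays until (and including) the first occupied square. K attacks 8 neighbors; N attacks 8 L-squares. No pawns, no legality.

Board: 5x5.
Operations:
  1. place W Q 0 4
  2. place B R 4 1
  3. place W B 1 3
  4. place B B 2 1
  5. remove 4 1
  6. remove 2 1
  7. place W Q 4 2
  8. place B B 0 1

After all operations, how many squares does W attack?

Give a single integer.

Op 1: place WQ@(0,4)
Op 2: place BR@(4,1)
Op 3: place WB@(1,3)
Op 4: place BB@(2,1)
Op 5: remove (4,1)
Op 6: remove (2,1)
Op 7: place WQ@(4,2)
Op 8: place BB@(0,1)
Per-piece attacks for W:
  WQ@(0,4): attacks (0,3) (0,2) (0,1) (1,4) (2,4) (3,4) (4,4) (1,3) [ray(0,-1) blocked at (0,1); ray(1,-1) blocked at (1,3)]
  WB@(1,3): attacks (2,4) (2,2) (3,1) (4,0) (0,4) (0,2) [ray(-1,1) blocked at (0,4)]
  WQ@(4,2): attacks (4,3) (4,4) (4,1) (4,0) (3,2) (2,2) (1,2) (0,2) (3,3) (2,4) (3,1) (2,0)
Union (18 distinct): (0,1) (0,2) (0,3) (0,4) (1,2) (1,3) (1,4) (2,0) (2,2) (2,4) (3,1) (3,2) (3,3) (3,4) (4,0) (4,1) (4,3) (4,4)

Answer: 18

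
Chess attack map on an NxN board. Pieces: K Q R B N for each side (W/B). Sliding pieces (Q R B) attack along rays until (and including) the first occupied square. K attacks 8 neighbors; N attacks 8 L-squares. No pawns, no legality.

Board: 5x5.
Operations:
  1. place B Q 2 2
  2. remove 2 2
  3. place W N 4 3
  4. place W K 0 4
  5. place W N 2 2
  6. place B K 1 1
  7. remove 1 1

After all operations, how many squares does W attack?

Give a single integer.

Op 1: place BQ@(2,2)
Op 2: remove (2,2)
Op 3: place WN@(4,3)
Op 4: place WK@(0,4)
Op 5: place WN@(2,2)
Op 6: place BK@(1,1)
Op 7: remove (1,1)
Per-piece attacks for W:
  WK@(0,4): attacks (0,3) (1,4) (1,3)
  WN@(2,2): attacks (3,4) (4,3) (1,4) (0,3) (3,0) (4,1) (1,0) (0,1)
  WN@(4,3): attacks (2,4) (3,1) (2,2)
Union (12 distinct): (0,1) (0,3) (1,0) (1,3) (1,4) (2,2) (2,4) (3,0) (3,1) (3,4) (4,1) (4,3)

Answer: 12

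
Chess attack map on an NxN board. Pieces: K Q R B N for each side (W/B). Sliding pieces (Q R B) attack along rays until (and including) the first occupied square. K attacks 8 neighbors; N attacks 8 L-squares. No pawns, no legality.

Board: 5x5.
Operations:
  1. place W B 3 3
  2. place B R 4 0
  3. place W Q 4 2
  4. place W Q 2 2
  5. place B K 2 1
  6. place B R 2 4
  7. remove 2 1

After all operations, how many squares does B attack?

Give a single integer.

Answer: 12

Derivation:
Op 1: place WB@(3,3)
Op 2: place BR@(4,0)
Op 3: place WQ@(4,2)
Op 4: place WQ@(2,2)
Op 5: place BK@(2,1)
Op 6: place BR@(2,4)
Op 7: remove (2,1)
Per-piece attacks for B:
  BR@(2,4): attacks (2,3) (2,2) (3,4) (4,4) (1,4) (0,4) [ray(0,-1) blocked at (2,2)]
  BR@(4,0): attacks (4,1) (4,2) (3,0) (2,0) (1,0) (0,0) [ray(0,1) blocked at (4,2)]
Union (12 distinct): (0,0) (0,4) (1,0) (1,4) (2,0) (2,2) (2,3) (3,0) (3,4) (4,1) (4,2) (4,4)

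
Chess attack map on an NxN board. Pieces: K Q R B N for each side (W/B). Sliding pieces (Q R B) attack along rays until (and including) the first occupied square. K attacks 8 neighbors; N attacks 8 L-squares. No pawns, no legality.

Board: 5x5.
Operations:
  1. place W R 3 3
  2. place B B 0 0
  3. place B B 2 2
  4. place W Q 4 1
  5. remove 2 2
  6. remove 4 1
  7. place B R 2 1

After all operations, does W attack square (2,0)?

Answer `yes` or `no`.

Op 1: place WR@(3,3)
Op 2: place BB@(0,0)
Op 3: place BB@(2,2)
Op 4: place WQ@(4,1)
Op 5: remove (2,2)
Op 6: remove (4,1)
Op 7: place BR@(2,1)
Per-piece attacks for W:
  WR@(3,3): attacks (3,4) (3,2) (3,1) (3,0) (4,3) (2,3) (1,3) (0,3)
W attacks (2,0): no

Answer: no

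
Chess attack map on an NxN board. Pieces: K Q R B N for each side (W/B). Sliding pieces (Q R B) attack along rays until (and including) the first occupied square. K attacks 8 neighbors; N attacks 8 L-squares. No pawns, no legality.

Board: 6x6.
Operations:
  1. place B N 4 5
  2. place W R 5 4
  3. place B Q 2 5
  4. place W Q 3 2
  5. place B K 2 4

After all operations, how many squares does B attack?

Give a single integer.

Op 1: place BN@(4,5)
Op 2: place WR@(5,4)
Op 3: place BQ@(2,5)
Op 4: place WQ@(3,2)
Op 5: place BK@(2,4)
Per-piece attacks for B:
  BK@(2,4): attacks (2,5) (2,3) (3,4) (1,4) (3,5) (3,3) (1,5) (1,3)
  BQ@(2,5): attacks (2,4) (3,5) (4,5) (1,5) (0,5) (3,4) (4,3) (5,2) (1,4) (0,3) [ray(0,-1) blocked at (2,4); ray(1,0) blocked at (4,5)]
  BN@(4,5): attacks (5,3) (3,3) (2,4)
Union (15 distinct): (0,3) (0,5) (1,3) (1,4) (1,5) (2,3) (2,4) (2,5) (3,3) (3,4) (3,5) (4,3) (4,5) (5,2) (5,3)

Answer: 15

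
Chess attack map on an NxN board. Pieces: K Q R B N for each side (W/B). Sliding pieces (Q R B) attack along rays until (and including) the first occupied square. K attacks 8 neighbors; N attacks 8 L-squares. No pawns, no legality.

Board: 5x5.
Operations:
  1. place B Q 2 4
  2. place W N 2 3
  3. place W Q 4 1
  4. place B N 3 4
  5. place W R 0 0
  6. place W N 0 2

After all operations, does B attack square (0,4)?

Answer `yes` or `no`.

Answer: yes

Derivation:
Op 1: place BQ@(2,4)
Op 2: place WN@(2,3)
Op 3: place WQ@(4,1)
Op 4: place BN@(3,4)
Op 5: place WR@(0,0)
Op 6: place WN@(0,2)
Per-piece attacks for B:
  BQ@(2,4): attacks (2,3) (3,4) (1,4) (0,4) (3,3) (4,2) (1,3) (0,2) [ray(0,-1) blocked at (2,3); ray(1,0) blocked at (3,4); ray(-1,-1) blocked at (0,2)]
  BN@(3,4): attacks (4,2) (2,2) (1,3)
B attacks (0,4): yes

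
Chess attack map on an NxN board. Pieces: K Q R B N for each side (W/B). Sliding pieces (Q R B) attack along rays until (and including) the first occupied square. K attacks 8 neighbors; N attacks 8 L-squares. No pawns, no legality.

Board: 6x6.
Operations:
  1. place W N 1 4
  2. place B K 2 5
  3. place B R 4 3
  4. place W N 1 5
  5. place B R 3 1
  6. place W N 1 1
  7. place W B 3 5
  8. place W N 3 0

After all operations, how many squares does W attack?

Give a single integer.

Answer: 16

Derivation:
Op 1: place WN@(1,4)
Op 2: place BK@(2,5)
Op 3: place BR@(4,3)
Op 4: place WN@(1,5)
Op 5: place BR@(3,1)
Op 6: place WN@(1,1)
Op 7: place WB@(3,5)
Op 8: place WN@(3,0)
Per-piece attacks for W:
  WN@(1,1): attacks (2,3) (3,2) (0,3) (3,0)
  WN@(1,4): attacks (3,5) (2,2) (3,3) (0,2)
  WN@(1,5): attacks (2,3) (3,4) (0,3)
  WN@(3,0): attacks (4,2) (5,1) (2,2) (1,1)
  WB@(3,5): attacks (4,4) (5,3) (2,4) (1,3) (0,2)
Union (16 distinct): (0,2) (0,3) (1,1) (1,3) (2,2) (2,3) (2,4) (3,0) (3,2) (3,3) (3,4) (3,5) (4,2) (4,4) (5,1) (5,3)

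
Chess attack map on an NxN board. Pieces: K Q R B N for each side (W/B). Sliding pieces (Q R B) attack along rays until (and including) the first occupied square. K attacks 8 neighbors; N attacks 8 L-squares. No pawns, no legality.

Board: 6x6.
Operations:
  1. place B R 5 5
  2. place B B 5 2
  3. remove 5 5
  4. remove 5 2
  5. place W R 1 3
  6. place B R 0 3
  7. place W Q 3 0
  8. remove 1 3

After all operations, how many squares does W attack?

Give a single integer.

Op 1: place BR@(5,5)
Op 2: place BB@(5,2)
Op 3: remove (5,5)
Op 4: remove (5,2)
Op 5: place WR@(1,3)
Op 6: place BR@(0,3)
Op 7: place WQ@(3,0)
Op 8: remove (1,3)
Per-piece attacks for W:
  WQ@(3,0): attacks (3,1) (3,2) (3,3) (3,4) (3,5) (4,0) (5,0) (2,0) (1,0) (0,0) (4,1) (5,2) (2,1) (1,2) (0,3) [ray(-1,1) blocked at (0,3)]
Union (15 distinct): (0,0) (0,3) (1,0) (1,2) (2,0) (2,1) (3,1) (3,2) (3,3) (3,4) (3,5) (4,0) (4,1) (5,0) (5,2)

Answer: 15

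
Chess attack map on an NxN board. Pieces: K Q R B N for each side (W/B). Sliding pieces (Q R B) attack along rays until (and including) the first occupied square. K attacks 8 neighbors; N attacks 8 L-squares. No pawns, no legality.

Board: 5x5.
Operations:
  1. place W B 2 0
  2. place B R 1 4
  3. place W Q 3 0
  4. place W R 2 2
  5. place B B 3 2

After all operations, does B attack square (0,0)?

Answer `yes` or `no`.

Op 1: place WB@(2,0)
Op 2: place BR@(1,4)
Op 3: place WQ@(3,0)
Op 4: place WR@(2,2)
Op 5: place BB@(3,2)
Per-piece attacks for B:
  BR@(1,4): attacks (1,3) (1,2) (1,1) (1,0) (2,4) (3,4) (4,4) (0,4)
  BB@(3,2): attacks (4,3) (4,1) (2,3) (1,4) (2,1) (1,0) [ray(-1,1) blocked at (1,4)]
B attacks (0,0): no

Answer: no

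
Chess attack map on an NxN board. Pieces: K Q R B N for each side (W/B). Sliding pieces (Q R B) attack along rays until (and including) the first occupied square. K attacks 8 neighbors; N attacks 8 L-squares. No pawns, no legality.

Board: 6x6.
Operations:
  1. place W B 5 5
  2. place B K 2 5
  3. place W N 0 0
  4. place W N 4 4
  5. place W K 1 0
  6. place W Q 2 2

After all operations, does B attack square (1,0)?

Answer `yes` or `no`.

Op 1: place WB@(5,5)
Op 2: place BK@(2,5)
Op 3: place WN@(0,0)
Op 4: place WN@(4,4)
Op 5: place WK@(1,0)
Op 6: place WQ@(2,2)
Per-piece attacks for B:
  BK@(2,5): attacks (2,4) (3,5) (1,5) (3,4) (1,4)
B attacks (1,0): no

Answer: no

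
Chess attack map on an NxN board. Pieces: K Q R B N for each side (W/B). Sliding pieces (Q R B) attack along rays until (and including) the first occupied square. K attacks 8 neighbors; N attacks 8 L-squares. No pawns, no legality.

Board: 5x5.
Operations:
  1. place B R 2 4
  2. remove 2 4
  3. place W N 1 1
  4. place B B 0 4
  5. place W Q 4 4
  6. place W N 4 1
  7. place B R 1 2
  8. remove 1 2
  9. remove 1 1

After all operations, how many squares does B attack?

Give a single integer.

Answer: 4

Derivation:
Op 1: place BR@(2,4)
Op 2: remove (2,4)
Op 3: place WN@(1,1)
Op 4: place BB@(0,4)
Op 5: place WQ@(4,4)
Op 6: place WN@(4,1)
Op 7: place BR@(1,2)
Op 8: remove (1,2)
Op 9: remove (1,1)
Per-piece attacks for B:
  BB@(0,4): attacks (1,3) (2,2) (3,1) (4,0)
Union (4 distinct): (1,3) (2,2) (3,1) (4,0)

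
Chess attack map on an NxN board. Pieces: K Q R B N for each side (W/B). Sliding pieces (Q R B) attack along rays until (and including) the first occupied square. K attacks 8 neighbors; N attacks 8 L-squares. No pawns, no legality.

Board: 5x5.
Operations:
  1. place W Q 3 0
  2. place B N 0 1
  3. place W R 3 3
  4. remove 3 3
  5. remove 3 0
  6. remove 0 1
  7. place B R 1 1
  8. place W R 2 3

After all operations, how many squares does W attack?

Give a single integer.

Answer: 8

Derivation:
Op 1: place WQ@(3,0)
Op 2: place BN@(0,1)
Op 3: place WR@(3,3)
Op 4: remove (3,3)
Op 5: remove (3,0)
Op 6: remove (0,1)
Op 7: place BR@(1,1)
Op 8: place WR@(2,3)
Per-piece attacks for W:
  WR@(2,3): attacks (2,4) (2,2) (2,1) (2,0) (3,3) (4,3) (1,3) (0,3)
Union (8 distinct): (0,3) (1,3) (2,0) (2,1) (2,2) (2,4) (3,3) (4,3)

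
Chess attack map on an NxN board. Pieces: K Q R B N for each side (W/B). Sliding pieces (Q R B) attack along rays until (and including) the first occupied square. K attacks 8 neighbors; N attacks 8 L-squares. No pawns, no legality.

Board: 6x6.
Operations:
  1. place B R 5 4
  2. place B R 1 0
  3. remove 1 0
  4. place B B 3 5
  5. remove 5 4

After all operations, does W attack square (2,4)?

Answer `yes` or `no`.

Op 1: place BR@(5,4)
Op 2: place BR@(1,0)
Op 3: remove (1,0)
Op 4: place BB@(3,5)
Op 5: remove (5,4)
Per-piece attacks for W:
W attacks (2,4): no

Answer: no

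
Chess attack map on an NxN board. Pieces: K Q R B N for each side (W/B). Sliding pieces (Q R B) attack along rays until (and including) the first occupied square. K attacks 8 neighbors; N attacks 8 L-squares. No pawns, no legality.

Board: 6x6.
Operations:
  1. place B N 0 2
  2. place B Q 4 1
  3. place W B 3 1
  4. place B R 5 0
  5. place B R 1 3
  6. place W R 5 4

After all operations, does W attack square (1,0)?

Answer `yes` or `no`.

Op 1: place BN@(0,2)
Op 2: place BQ@(4,1)
Op 3: place WB@(3,1)
Op 4: place BR@(5,0)
Op 5: place BR@(1,3)
Op 6: place WR@(5,4)
Per-piece attacks for W:
  WB@(3,1): attacks (4,2) (5,3) (4,0) (2,2) (1,3) (2,0) [ray(-1,1) blocked at (1,3)]
  WR@(5,4): attacks (5,5) (5,3) (5,2) (5,1) (5,0) (4,4) (3,4) (2,4) (1,4) (0,4) [ray(0,-1) blocked at (5,0)]
W attacks (1,0): no

Answer: no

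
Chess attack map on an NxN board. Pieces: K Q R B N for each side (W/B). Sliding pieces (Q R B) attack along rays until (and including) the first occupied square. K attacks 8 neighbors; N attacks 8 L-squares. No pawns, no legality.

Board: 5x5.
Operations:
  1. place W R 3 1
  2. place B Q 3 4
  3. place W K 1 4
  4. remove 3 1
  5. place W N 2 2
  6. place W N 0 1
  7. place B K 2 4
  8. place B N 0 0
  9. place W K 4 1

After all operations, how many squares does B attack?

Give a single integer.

Answer: 14

Derivation:
Op 1: place WR@(3,1)
Op 2: place BQ@(3,4)
Op 3: place WK@(1,4)
Op 4: remove (3,1)
Op 5: place WN@(2,2)
Op 6: place WN@(0,1)
Op 7: place BK@(2,4)
Op 8: place BN@(0,0)
Op 9: place WK@(4,1)
Per-piece attacks for B:
  BN@(0,0): attacks (1,2) (2,1)
  BK@(2,4): attacks (2,3) (3,4) (1,4) (3,3) (1,3)
  BQ@(3,4): attacks (3,3) (3,2) (3,1) (3,0) (4,4) (2,4) (4,3) (2,3) (1,2) (0,1) [ray(-1,0) blocked at (2,4); ray(-1,-1) blocked at (0,1)]
Union (14 distinct): (0,1) (1,2) (1,3) (1,4) (2,1) (2,3) (2,4) (3,0) (3,1) (3,2) (3,3) (3,4) (4,3) (4,4)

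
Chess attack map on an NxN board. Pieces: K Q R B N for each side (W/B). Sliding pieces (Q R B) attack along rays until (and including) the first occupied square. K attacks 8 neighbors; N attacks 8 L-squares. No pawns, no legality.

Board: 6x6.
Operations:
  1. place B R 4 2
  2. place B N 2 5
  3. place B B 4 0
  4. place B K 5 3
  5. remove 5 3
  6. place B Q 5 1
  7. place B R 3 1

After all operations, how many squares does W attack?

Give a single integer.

Op 1: place BR@(4,2)
Op 2: place BN@(2,5)
Op 3: place BB@(4,0)
Op 4: place BK@(5,3)
Op 5: remove (5,3)
Op 6: place BQ@(5,1)
Op 7: place BR@(3,1)
Per-piece attacks for W:
Union (0 distinct): (none)

Answer: 0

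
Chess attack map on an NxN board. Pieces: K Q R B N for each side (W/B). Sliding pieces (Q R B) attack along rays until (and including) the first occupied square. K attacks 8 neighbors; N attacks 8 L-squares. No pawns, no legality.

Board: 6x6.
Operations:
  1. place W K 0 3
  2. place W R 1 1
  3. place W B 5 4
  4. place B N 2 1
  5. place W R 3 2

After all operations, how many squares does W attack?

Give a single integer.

Answer: 20

Derivation:
Op 1: place WK@(0,3)
Op 2: place WR@(1,1)
Op 3: place WB@(5,4)
Op 4: place BN@(2,1)
Op 5: place WR@(3,2)
Per-piece attacks for W:
  WK@(0,3): attacks (0,4) (0,2) (1,3) (1,4) (1,2)
  WR@(1,1): attacks (1,2) (1,3) (1,4) (1,5) (1,0) (2,1) (0,1) [ray(1,0) blocked at (2,1)]
  WR@(3,2): attacks (3,3) (3,4) (3,5) (3,1) (3,0) (4,2) (5,2) (2,2) (1,2) (0,2)
  WB@(5,4): attacks (4,5) (4,3) (3,2) [ray(-1,-1) blocked at (3,2)]
Union (20 distinct): (0,1) (0,2) (0,4) (1,0) (1,2) (1,3) (1,4) (1,5) (2,1) (2,2) (3,0) (3,1) (3,2) (3,3) (3,4) (3,5) (4,2) (4,3) (4,5) (5,2)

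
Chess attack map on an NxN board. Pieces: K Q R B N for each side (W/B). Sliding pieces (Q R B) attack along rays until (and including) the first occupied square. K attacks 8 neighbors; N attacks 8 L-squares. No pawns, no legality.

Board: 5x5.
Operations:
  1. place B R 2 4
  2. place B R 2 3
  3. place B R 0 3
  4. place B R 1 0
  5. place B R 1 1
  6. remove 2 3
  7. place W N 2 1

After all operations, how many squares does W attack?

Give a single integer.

Op 1: place BR@(2,4)
Op 2: place BR@(2,3)
Op 3: place BR@(0,3)
Op 4: place BR@(1,0)
Op 5: place BR@(1,1)
Op 6: remove (2,3)
Op 7: place WN@(2,1)
Per-piece attacks for W:
  WN@(2,1): attacks (3,3) (4,2) (1,3) (0,2) (4,0) (0,0)
Union (6 distinct): (0,0) (0,2) (1,3) (3,3) (4,0) (4,2)

Answer: 6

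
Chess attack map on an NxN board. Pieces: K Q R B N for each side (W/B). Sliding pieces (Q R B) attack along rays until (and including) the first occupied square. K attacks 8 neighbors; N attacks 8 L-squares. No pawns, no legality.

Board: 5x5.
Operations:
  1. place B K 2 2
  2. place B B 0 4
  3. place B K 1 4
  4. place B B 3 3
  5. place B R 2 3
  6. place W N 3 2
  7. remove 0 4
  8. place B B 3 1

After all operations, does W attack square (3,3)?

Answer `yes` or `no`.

Op 1: place BK@(2,2)
Op 2: place BB@(0,4)
Op 3: place BK@(1,4)
Op 4: place BB@(3,3)
Op 5: place BR@(2,3)
Op 6: place WN@(3,2)
Op 7: remove (0,4)
Op 8: place BB@(3,1)
Per-piece attacks for W:
  WN@(3,2): attacks (4,4) (2,4) (1,3) (4,0) (2,0) (1,1)
W attacks (3,3): no

Answer: no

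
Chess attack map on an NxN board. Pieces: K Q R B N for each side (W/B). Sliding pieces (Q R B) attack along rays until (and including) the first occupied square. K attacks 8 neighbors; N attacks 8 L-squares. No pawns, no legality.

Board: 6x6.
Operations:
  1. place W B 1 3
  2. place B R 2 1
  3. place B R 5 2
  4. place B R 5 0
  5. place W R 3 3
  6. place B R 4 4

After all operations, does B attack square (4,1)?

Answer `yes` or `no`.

Op 1: place WB@(1,3)
Op 2: place BR@(2,1)
Op 3: place BR@(5,2)
Op 4: place BR@(5,0)
Op 5: place WR@(3,3)
Op 6: place BR@(4,4)
Per-piece attacks for B:
  BR@(2,1): attacks (2,2) (2,3) (2,4) (2,5) (2,0) (3,1) (4,1) (5,1) (1,1) (0,1)
  BR@(4,4): attacks (4,5) (4,3) (4,2) (4,1) (4,0) (5,4) (3,4) (2,4) (1,4) (0,4)
  BR@(5,0): attacks (5,1) (5,2) (4,0) (3,0) (2,0) (1,0) (0,0) [ray(0,1) blocked at (5,2)]
  BR@(5,2): attacks (5,3) (5,4) (5,5) (5,1) (5,0) (4,2) (3,2) (2,2) (1,2) (0,2) [ray(0,-1) blocked at (5,0)]
B attacks (4,1): yes

Answer: yes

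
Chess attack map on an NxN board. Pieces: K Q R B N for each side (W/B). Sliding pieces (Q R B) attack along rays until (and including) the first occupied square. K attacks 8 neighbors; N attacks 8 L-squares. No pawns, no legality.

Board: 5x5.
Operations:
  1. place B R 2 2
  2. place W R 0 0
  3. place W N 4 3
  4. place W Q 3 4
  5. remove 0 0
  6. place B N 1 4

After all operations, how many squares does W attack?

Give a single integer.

Op 1: place BR@(2,2)
Op 2: place WR@(0,0)
Op 3: place WN@(4,3)
Op 4: place WQ@(3,4)
Op 5: remove (0,0)
Op 6: place BN@(1,4)
Per-piece attacks for W:
  WQ@(3,4): attacks (3,3) (3,2) (3,1) (3,0) (4,4) (2,4) (1,4) (4,3) (2,3) (1,2) (0,1) [ray(-1,0) blocked at (1,4); ray(1,-1) blocked at (4,3)]
  WN@(4,3): attacks (2,4) (3,1) (2,2)
Union (12 distinct): (0,1) (1,2) (1,4) (2,2) (2,3) (2,4) (3,0) (3,1) (3,2) (3,3) (4,3) (4,4)

Answer: 12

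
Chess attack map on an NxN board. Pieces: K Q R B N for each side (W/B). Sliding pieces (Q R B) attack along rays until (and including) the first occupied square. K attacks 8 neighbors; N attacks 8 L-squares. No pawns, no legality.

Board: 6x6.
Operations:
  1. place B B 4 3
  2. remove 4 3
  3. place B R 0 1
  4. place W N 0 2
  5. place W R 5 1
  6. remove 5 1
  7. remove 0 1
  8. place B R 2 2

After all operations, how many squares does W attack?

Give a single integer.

Answer: 4

Derivation:
Op 1: place BB@(4,3)
Op 2: remove (4,3)
Op 3: place BR@(0,1)
Op 4: place WN@(0,2)
Op 5: place WR@(5,1)
Op 6: remove (5,1)
Op 7: remove (0,1)
Op 8: place BR@(2,2)
Per-piece attacks for W:
  WN@(0,2): attacks (1,4) (2,3) (1,0) (2,1)
Union (4 distinct): (1,0) (1,4) (2,1) (2,3)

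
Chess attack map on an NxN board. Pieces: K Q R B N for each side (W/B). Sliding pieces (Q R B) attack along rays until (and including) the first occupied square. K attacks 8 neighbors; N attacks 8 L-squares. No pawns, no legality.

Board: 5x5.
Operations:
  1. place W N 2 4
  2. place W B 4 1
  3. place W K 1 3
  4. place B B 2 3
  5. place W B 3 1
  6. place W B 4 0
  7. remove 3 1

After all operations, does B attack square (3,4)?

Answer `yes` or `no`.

Answer: yes

Derivation:
Op 1: place WN@(2,4)
Op 2: place WB@(4,1)
Op 3: place WK@(1,3)
Op 4: place BB@(2,3)
Op 5: place WB@(3,1)
Op 6: place WB@(4,0)
Op 7: remove (3,1)
Per-piece attacks for B:
  BB@(2,3): attacks (3,4) (3,2) (4,1) (1,4) (1,2) (0,1) [ray(1,-1) blocked at (4,1)]
B attacks (3,4): yes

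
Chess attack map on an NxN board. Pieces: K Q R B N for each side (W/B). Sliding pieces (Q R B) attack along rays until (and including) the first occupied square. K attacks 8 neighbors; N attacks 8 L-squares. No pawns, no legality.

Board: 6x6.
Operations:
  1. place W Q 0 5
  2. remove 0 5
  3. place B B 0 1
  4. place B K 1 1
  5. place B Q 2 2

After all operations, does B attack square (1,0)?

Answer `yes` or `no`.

Answer: yes

Derivation:
Op 1: place WQ@(0,5)
Op 2: remove (0,5)
Op 3: place BB@(0,1)
Op 4: place BK@(1,1)
Op 5: place BQ@(2,2)
Per-piece attacks for B:
  BB@(0,1): attacks (1,2) (2,3) (3,4) (4,5) (1,0)
  BK@(1,1): attacks (1,2) (1,0) (2,1) (0,1) (2,2) (2,0) (0,2) (0,0)
  BQ@(2,2): attacks (2,3) (2,4) (2,5) (2,1) (2,0) (3,2) (4,2) (5,2) (1,2) (0,2) (3,3) (4,4) (5,5) (3,1) (4,0) (1,3) (0,4) (1,1) [ray(-1,-1) blocked at (1,1)]
B attacks (1,0): yes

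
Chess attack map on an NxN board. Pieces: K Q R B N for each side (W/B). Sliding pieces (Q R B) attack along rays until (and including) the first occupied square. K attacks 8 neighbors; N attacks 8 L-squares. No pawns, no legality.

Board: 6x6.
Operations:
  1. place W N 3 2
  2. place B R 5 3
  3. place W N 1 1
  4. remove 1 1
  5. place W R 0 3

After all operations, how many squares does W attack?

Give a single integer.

Op 1: place WN@(3,2)
Op 2: place BR@(5,3)
Op 3: place WN@(1,1)
Op 4: remove (1,1)
Op 5: place WR@(0,3)
Per-piece attacks for W:
  WR@(0,3): attacks (0,4) (0,5) (0,2) (0,1) (0,0) (1,3) (2,3) (3,3) (4,3) (5,3) [ray(1,0) blocked at (5,3)]
  WN@(3,2): attacks (4,4) (5,3) (2,4) (1,3) (4,0) (5,1) (2,0) (1,1)
Union (16 distinct): (0,0) (0,1) (0,2) (0,4) (0,5) (1,1) (1,3) (2,0) (2,3) (2,4) (3,3) (4,0) (4,3) (4,4) (5,1) (5,3)

Answer: 16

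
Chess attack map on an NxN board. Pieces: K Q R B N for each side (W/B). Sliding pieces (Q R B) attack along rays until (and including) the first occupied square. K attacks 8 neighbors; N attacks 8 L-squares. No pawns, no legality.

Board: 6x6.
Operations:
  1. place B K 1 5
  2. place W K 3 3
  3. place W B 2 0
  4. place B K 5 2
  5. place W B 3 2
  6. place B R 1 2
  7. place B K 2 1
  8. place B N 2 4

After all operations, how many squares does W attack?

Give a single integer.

Op 1: place BK@(1,5)
Op 2: place WK@(3,3)
Op 3: place WB@(2,0)
Op 4: place BK@(5,2)
Op 5: place WB@(3,2)
Op 6: place BR@(1,2)
Op 7: place BK@(2,1)
Op 8: place BN@(2,4)
Per-piece attacks for W:
  WB@(2,0): attacks (3,1) (4,2) (5,3) (1,1) (0,2)
  WB@(3,2): attacks (4,3) (5,4) (4,1) (5,0) (2,3) (1,4) (0,5) (2,1) [ray(-1,-1) blocked at (2,1)]
  WK@(3,3): attacks (3,4) (3,2) (4,3) (2,3) (4,4) (4,2) (2,4) (2,2)
Union (18 distinct): (0,2) (0,5) (1,1) (1,4) (2,1) (2,2) (2,3) (2,4) (3,1) (3,2) (3,4) (4,1) (4,2) (4,3) (4,4) (5,0) (5,3) (5,4)

Answer: 18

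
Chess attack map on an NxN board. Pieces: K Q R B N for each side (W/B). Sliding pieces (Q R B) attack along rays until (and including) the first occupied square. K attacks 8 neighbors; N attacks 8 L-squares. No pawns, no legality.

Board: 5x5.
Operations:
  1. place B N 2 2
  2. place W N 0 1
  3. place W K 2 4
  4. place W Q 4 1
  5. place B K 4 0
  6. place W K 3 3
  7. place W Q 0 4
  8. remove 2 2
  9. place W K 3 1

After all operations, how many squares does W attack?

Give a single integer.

Op 1: place BN@(2,2)
Op 2: place WN@(0,1)
Op 3: place WK@(2,4)
Op 4: place WQ@(4,1)
Op 5: place BK@(4,0)
Op 6: place WK@(3,3)
Op 7: place WQ@(0,4)
Op 8: remove (2,2)
Op 9: place WK@(3,1)
Per-piece attacks for W:
  WN@(0,1): attacks (1,3) (2,2) (2,0)
  WQ@(0,4): attacks (0,3) (0,2) (0,1) (1,4) (2,4) (1,3) (2,2) (3,1) [ray(0,-1) blocked at (0,1); ray(1,0) blocked at (2,4); ray(1,-1) blocked at (3,1)]
  WK@(2,4): attacks (2,3) (3,4) (1,4) (3,3) (1,3)
  WK@(3,1): attacks (3,2) (3,0) (4,1) (2,1) (4,2) (4,0) (2,2) (2,0)
  WK@(3,3): attacks (3,4) (3,2) (4,3) (2,3) (4,4) (4,2) (2,4) (2,2)
  WQ@(4,1): attacks (4,2) (4,3) (4,4) (4,0) (3,1) (3,2) (2,3) (1,4) (3,0) [ray(0,-1) blocked at (4,0); ray(-1,0) blocked at (3,1)]
Union (20 distinct): (0,1) (0,2) (0,3) (1,3) (1,4) (2,0) (2,1) (2,2) (2,3) (2,4) (3,0) (3,1) (3,2) (3,3) (3,4) (4,0) (4,1) (4,2) (4,3) (4,4)

Answer: 20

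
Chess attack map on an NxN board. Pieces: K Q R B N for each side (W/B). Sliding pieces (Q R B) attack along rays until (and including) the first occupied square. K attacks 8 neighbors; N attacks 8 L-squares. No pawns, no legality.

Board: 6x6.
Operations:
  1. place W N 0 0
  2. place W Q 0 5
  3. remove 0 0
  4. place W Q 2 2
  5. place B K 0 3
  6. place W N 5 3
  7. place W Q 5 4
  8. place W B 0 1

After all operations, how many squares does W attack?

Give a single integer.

Op 1: place WN@(0,0)
Op 2: place WQ@(0,5)
Op 3: remove (0,0)
Op 4: place WQ@(2,2)
Op 5: place BK@(0,3)
Op 6: place WN@(5,3)
Op 7: place WQ@(5,4)
Op 8: place WB@(0,1)
Per-piece attacks for W:
  WB@(0,1): attacks (1,2) (2,3) (3,4) (4,5) (1,0)
  WQ@(0,5): attacks (0,4) (0,3) (1,5) (2,5) (3,5) (4,5) (5,5) (1,4) (2,3) (3,2) (4,1) (5,0) [ray(0,-1) blocked at (0,3)]
  WQ@(2,2): attacks (2,3) (2,4) (2,5) (2,1) (2,0) (3,2) (4,2) (5,2) (1,2) (0,2) (3,3) (4,4) (5,5) (3,1) (4,0) (1,3) (0,4) (1,1) (0,0)
  WN@(5,3): attacks (4,5) (3,4) (4,1) (3,2)
  WQ@(5,4): attacks (5,5) (5,3) (4,4) (3,4) (2,4) (1,4) (0,4) (4,5) (4,3) (3,2) (2,1) (1,0) [ray(0,-1) blocked at (5,3)]
Union (30 distinct): (0,0) (0,2) (0,3) (0,4) (1,0) (1,1) (1,2) (1,3) (1,4) (1,5) (2,0) (2,1) (2,3) (2,4) (2,5) (3,1) (3,2) (3,3) (3,4) (3,5) (4,0) (4,1) (4,2) (4,3) (4,4) (4,5) (5,0) (5,2) (5,3) (5,5)

Answer: 30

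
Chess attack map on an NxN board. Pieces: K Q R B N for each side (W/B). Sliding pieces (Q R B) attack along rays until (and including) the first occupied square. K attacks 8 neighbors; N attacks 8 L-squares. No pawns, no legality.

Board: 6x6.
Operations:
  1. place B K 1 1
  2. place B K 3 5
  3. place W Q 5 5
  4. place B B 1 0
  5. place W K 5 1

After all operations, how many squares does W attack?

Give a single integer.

Op 1: place BK@(1,1)
Op 2: place BK@(3,5)
Op 3: place WQ@(5,5)
Op 4: place BB@(1,0)
Op 5: place WK@(5,1)
Per-piece attacks for W:
  WK@(5,1): attacks (5,2) (5,0) (4,1) (4,2) (4,0)
  WQ@(5,5): attacks (5,4) (5,3) (5,2) (5,1) (4,5) (3,5) (4,4) (3,3) (2,2) (1,1) [ray(0,-1) blocked at (5,1); ray(-1,0) blocked at (3,5); ray(-1,-1) blocked at (1,1)]
Union (14 distinct): (1,1) (2,2) (3,3) (3,5) (4,0) (4,1) (4,2) (4,4) (4,5) (5,0) (5,1) (5,2) (5,3) (5,4)

Answer: 14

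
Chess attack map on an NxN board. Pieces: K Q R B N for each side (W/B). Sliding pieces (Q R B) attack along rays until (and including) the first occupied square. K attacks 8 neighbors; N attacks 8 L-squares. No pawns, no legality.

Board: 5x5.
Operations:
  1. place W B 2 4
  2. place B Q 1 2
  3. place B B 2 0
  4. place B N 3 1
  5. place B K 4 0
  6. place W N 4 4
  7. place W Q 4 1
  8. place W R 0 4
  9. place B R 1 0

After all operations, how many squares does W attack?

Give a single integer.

Op 1: place WB@(2,4)
Op 2: place BQ@(1,2)
Op 3: place BB@(2,0)
Op 4: place BN@(3,1)
Op 5: place BK@(4,0)
Op 6: place WN@(4,4)
Op 7: place WQ@(4,1)
Op 8: place WR@(0,4)
Op 9: place BR@(1,0)
Per-piece attacks for W:
  WR@(0,4): attacks (0,3) (0,2) (0,1) (0,0) (1,4) (2,4) [ray(1,0) blocked at (2,4)]
  WB@(2,4): attacks (3,3) (4,2) (1,3) (0,2)
  WQ@(4,1): attacks (4,2) (4,3) (4,4) (4,0) (3,1) (3,2) (2,3) (1,4) (3,0) [ray(0,1) blocked at (4,4); ray(0,-1) blocked at (4,0); ray(-1,0) blocked at (3,1)]
  WN@(4,4): attacks (3,2) (2,3)
Union (16 distinct): (0,0) (0,1) (0,2) (0,3) (1,3) (1,4) (2,3) (2,4) (3,0) (3,1) (3,2) (3,3) (4,0) (4,2) (4,3) (4,4)

Answer: 16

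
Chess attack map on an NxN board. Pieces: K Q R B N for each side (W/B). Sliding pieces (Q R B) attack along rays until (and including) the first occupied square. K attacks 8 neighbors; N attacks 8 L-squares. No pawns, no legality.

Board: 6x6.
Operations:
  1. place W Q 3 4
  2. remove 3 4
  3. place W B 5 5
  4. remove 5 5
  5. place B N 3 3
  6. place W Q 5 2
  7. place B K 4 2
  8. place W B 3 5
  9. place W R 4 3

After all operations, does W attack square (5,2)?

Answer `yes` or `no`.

Answer: no

Derivation:
Op 1: place WQ@(3,4)
Op 2: remove (3,4)
Op 3: place WB@(5,5)
Op 4: remove (5,5)
Op 5: place BN@(3,3)
Op 6: place WQ@(5,2)
Op 7: place BK@(4,2)
Op 8: place WB@(3,5)
Op 9: place WR@(4,3)
Per-piece attacks for W:
  WB@(3,5): attacks (4,4) (5,3) (2,4) (1,3) (0,2)
  WR@(4,3): attacks (4,4) (4,5) (4,2) (5,3) (3,3) [ray(0,-1) blocked at (4,2); ray(-1,0) blocked at (3,3)]
  WQ@(5,2): attacks (5,3) (5,4) (5,5) (5,1) (5,0) (4,2) (4,3) (4,1) (3,0) [ray(-1,0) blocked at (4,2); ray(-1,1) blocked at (4,3)]
W attacks (5,2): no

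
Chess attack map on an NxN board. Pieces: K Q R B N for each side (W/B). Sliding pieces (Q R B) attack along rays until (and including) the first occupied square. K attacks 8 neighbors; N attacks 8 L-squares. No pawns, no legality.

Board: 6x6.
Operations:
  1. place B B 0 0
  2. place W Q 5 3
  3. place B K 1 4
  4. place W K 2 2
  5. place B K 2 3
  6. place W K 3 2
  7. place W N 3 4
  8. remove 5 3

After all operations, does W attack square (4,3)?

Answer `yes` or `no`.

Answer: yes

Derivation:
Op 1: place BB@(0,0)
Op 2: place WQ@(5,3)
Op 3: place BK@(1,4)
Op 4: place WK@(2,2)
Op 5: place BK@(2,3)
Op 6: place WK@(3,2)
Op 7: place WN@(3,4)
Op 8: remove (5,3)
Per-piece attacks for W:
  WK@(2,2): attacks (2,3) (2,1) (3,2) (1,2) (3,3) (3,1) (1,3) (1,1)
  WK@(3,2): attacks (3,3) (3,1) (4,2) (2,2) (4,3) (4,1) (2,3) (2,1)
  WN@(3,4): attacks (5,5) (1,5) (4,2) (5,3) (2,2) (1,3)
W attacks (4,3): yes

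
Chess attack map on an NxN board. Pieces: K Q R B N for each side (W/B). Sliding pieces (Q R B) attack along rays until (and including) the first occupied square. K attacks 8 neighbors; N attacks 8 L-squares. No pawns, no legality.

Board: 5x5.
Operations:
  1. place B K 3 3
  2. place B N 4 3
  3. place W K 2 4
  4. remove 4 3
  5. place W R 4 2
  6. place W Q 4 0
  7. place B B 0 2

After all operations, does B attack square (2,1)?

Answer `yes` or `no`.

Op 1: place BK@(3,3)
Op 2: place BN@(4,3)
Op 3: place WK@(2,4)
Op 4: remove (4,3)
Op 5: place WR@(4,2)
Op 6: place WQ@(4,0)
Op 7: place BB@(0,2)
Per-piece attacks for B:
  BB@(0,2): attacks (1,3) (2,4) (1,1) (2,0) [ray(1,1) blocked at (2,4)]
  BK@(3,3): attacks (3,4) (3,2) (4,3) (2,3) (4,4) (4,2) (2,4) (2,2)
B attacks (2,1): no

Answer: no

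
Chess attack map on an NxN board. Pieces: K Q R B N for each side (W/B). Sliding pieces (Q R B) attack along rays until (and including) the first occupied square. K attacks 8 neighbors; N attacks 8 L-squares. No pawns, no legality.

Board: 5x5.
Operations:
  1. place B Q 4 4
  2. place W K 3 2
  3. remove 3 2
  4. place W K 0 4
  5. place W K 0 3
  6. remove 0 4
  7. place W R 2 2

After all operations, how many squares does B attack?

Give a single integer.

Answer: 10

Derivation:
Op 1: place BQ@(4,4)
Op 2: place WK@(3,2)
Op 3: remove (3,2)
Op 4: place WK@(0,4)
Op 5: place WK@(0,3)
Op 6: remove (0,4)
Op 7: place WR@(2,2)
Per-piece attacks for B:
  BQ@(4,4): attacks (4,3) (4,2) (4,1) (4,0) (3,4) (2,4) (1,4) (0,4) (3,3) (2,2) [ray(-1,-1) blocked at (2,2)]
Union (10 distinct): (0,4) (1,4) (2,2) (2,4) (3,3) (3,4) (4,0) (4,1) (4,2) (4,3)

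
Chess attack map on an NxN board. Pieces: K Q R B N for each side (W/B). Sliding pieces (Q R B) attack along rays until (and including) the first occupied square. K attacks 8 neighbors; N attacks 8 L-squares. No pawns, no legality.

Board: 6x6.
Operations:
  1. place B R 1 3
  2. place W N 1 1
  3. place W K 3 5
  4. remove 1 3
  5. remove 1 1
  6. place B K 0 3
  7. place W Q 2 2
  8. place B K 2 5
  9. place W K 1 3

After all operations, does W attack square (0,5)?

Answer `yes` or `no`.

Answer: no

Derivation:
Op 1: place BR@(1,3)
Op 2: place WN@(1,1)
Op 3: place WK@(3,5)
Op 4: remove (1,3)
Op 5: remove (1,1)
Op 6: place BK@(0,3)
Op 7: place WQ@(2,2)
Op 8: place BK@(2,5)
Op 9: place WK@(1,3)
Per-piece attacks for W:
  WK@(1,3): attacks (1,4) (1,2) (2,3) (0,3) (2,4) (2,2) (0,4) (0,2)
  WQ@(2,2): attacks (2,3) (2,4) (2,5) (2,1) (2,0) (3,2) (4,2) (5,2) (1,2) (0,2) (3,3) (4,4) (5,5) (3,1) (4,0) (1,3) (1,1) (0,0) [ray(0,1) blocked at (2,5); ray(-1,1) blocked at (1,3)]
  WK@(3,5): attacks (3,4) (4,5) (2,5) (4,4) (2,4)
W attacks (0,5): no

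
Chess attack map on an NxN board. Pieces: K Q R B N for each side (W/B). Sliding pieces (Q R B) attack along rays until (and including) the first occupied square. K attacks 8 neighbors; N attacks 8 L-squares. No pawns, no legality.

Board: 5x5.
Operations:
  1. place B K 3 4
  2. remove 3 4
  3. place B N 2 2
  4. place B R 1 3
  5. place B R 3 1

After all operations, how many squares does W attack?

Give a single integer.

Answer: 0

Derivation:
Op 1: place BK@(3,4)
Op 2: remove (3,4)
Op 3: place BN@(2,2)
Op 4: place BR@(1,3)
Op 5: place BR@(3,1)
Per-piece attacks for W:
Union (0 distinct): (none)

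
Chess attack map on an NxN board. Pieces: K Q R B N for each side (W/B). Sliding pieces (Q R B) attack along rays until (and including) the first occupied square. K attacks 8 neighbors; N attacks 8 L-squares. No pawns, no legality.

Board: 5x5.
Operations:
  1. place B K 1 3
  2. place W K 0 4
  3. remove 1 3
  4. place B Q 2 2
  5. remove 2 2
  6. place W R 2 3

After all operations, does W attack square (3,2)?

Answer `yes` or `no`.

Answer: no

Derivation:
Op 1: place BK@(1,3)
Op 2: place WK@(0,4)
Op 3: remove (1,3)
Op 4: place BQ@(2,2)
Op 5: remove (2,2)
Op 6: place WR@(2,3)
Per-piece attacks for W:
  WK@(0,4): attacks (0,3) (1,4) (1,3)
  WR@(2,3): attacks (2,4) (2,2) (2,1) (2,0) (3,3) (4,3) (1,3) (0,3)
W attacks (3,2): no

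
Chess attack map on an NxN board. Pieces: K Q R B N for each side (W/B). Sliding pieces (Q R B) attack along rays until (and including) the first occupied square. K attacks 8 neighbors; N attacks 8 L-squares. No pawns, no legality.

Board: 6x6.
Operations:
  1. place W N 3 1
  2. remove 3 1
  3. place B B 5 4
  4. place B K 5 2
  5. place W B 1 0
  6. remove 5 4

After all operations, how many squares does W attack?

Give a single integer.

Answer: 5

Derivation:
Op 1: place WN@(3,1)
Op 2: remove (3,1)
Op 3: place BB@(5,4)
Op 4: place BK@(5,2)
Op 5: place WB@(1,0)
Op 6: remove (5,4)
Per-piece attacks for W:
  WB@(1,0): attacks (2,1) (3,2) (4,3) (5,4) (0,1)
Union (5 distinct): (0,1) (2,1) (3,2) (4,3) (5,4)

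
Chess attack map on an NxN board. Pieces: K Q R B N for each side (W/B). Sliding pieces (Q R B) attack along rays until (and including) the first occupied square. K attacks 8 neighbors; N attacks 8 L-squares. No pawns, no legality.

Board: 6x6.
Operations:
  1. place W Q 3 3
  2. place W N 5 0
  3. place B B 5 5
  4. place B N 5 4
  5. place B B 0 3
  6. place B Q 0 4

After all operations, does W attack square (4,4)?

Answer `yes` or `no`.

Op 1: place WQ@(3,3)
Op 2: place WN@(5,0)
Op 3: place BB@(5,5)
Op 4: place BN@(5,4)
Op 5: place BB@(0,3)
Op 6: place BQ@(0,4)
Per-piece attacks for W:
  WQ@(3,3): attacks (3,4) (3,5) (3,2) (3,1) (3,0) (4,3) (5,3) (2,3) (1,3) (0,3) (4,4) (5,5) (4,2) (5,1) (2,4) (1,5) (2,2) (1,1) (0,0) [ray(-1,0) blocked at (0,3); ray(1,1) blocked at (5,5)]
  WN@(5,0): attacks (4,2) (3,1)
W attacks (4,4): yes

Answer: yes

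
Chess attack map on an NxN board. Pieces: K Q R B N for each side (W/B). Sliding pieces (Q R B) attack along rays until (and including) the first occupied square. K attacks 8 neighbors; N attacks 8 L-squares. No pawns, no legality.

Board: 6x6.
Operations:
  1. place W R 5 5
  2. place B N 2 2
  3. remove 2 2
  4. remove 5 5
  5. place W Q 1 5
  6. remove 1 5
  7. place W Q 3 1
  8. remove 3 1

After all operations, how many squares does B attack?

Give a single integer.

Answer: 0

Derivation:
Op 1: place WR@(5,5)
Op 2: place BN@(2,2)
Op 3: remove (2,2)
Op 4: remove (5,5)
Op 5: place WQ@(1,5)
Op 6: remove (1,5)
Op 7: place WQ@(3,1)
Op 8: remove (3,1)
Per-piece attacks for B:
Union (0 distinct): (none)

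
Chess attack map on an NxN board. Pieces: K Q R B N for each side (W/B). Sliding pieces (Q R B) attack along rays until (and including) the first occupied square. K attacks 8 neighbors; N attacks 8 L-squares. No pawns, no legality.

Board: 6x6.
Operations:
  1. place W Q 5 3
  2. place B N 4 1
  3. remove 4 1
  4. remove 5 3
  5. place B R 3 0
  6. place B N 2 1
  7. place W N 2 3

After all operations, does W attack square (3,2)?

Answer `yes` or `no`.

Op 1: place WQ@(5,3)
Op 2: place BN@(4,1)
Op 3: remove (4,1)
Op 4: remove (5,3)
Op 5: place BR@(3,0)
Op 6: place BN@(2,1)
Op 7: place WN@(2,3)
Per-piece attacks for W:
  WN@(2,3): attacks (3,5) (4,4) (1,5) (0,4) (3,1) (4,2) (1,1) (0,2)
W attacks (3,2): no

Answer: no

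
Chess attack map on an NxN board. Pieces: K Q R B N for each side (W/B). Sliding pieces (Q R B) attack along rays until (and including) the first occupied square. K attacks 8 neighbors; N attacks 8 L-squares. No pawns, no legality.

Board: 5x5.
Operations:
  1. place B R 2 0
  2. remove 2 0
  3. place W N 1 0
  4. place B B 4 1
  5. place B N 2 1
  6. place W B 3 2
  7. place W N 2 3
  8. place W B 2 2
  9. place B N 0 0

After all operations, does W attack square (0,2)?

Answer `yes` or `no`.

Answer: yes

Derivation:
Op 1: place BR@(2,0)
Op 2: remove (2,0)
Op 3: place WN@(1,0)
Op 4: place BB@(4,1)
Op 5: place BN@(2,1)
Op 6: place WB@(3,2)
Op 7: place WN@(2,3)
Op 8: place WB@(2,2)
Op 9: place BN@(0,0)
Per-piece attacks for W:
  WN@(1,0): attacks (2,2) (3,1) (0,2)
  WB@(2,2): attacks (3,3) (4,4) (3,1) (4,0) (1,3) (0,4) (1,1) (0,0) [ray(-1,-1) blocked at (0,0)]
  WN@(2,3): attacks (4,4) (0,4) (3,1) (4,2) (1,1) (0,2)
  WB@(3,2): attacks (4,3) (4,1) (2,3) (2,1) [ray(1,-1) blocked at (4,1); ray(-1,1) blocked at (2,3); ray(-1,-1) blocked at (2,1)]
W attacks (0,2): yes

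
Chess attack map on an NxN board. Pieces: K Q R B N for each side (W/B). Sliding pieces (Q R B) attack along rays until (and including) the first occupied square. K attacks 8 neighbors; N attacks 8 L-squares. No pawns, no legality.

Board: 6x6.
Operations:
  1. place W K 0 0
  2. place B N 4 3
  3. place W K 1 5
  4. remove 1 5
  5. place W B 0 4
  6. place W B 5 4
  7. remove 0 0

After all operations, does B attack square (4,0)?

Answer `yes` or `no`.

Op 1: place WK@(0,0)
Op 2: place BN@(4,3)
Op 3: place WK@(1,5)
Op 4: remove (1,5)
Op 5: place WB@(0,4)
Op 6: place WB@(5,4)
Op 7: remove (0,0)
Per-piece attacks for B:
  BN@(4,3): attacks (5,5) (3,5) (2,4) (5,1) (3,1) (2,2)
B attacks (4,0): no

Answer: no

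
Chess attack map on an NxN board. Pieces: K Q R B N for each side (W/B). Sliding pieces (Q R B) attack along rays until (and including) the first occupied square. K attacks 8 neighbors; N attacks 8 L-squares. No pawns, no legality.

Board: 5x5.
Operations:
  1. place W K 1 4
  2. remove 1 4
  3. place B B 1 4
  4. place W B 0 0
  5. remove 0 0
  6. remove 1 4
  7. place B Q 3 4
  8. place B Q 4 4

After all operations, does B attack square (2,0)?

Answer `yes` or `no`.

Op 1: place WK@(1,4)
Op 2: remove (1,4)
Op 3: place BB@(1,4)
Op 4: place WB@(0,0)
Op 5: remove (0,0)
Op 6: remove (1,4)
Op 7: place BQ@(3,4)
Op 8: place BQ@(4,4)
Per-piece attacks for B:
  BQ@(3,4): attacks (3,3) (3,2) (3,1) (3,0) (4,4) (2,4) (1,4) (0,4) (4,3) (2,3) (1,2) (0,1) [ray(1,0) blocked at (4,4)]
  BQ@(4,4): attacks (4,3) (4,2) (4,1) (4,0) (3,4) (3,3) (2,2) (1,1) (0,0) [ray(-1,0) blocked at (3,4)]
B attacks (2,0): no

Answer: no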